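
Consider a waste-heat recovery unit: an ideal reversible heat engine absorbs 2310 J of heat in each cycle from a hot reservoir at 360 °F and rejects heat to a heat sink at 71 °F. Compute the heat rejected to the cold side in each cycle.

Q_C ≈ 1500 J

T_H = 360 °F → (360 − 32) × 5/9 = 182.22 °C = 455.37 K.
T_C = 71 °F → (71 − 32) × 5/9 = 21.67 °C = 294.82 K.
For a reversible engine, η = 1 − T_C/T_H = 1 − 294.82/455.37 = 0.3526.
For a reversible cycle Q_C/Q_H = T_C/T_H, so Q_C = 2310 × 294.82/455.37 = 1500 J.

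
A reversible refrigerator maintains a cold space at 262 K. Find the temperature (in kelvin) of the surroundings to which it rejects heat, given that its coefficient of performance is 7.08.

COP_R = T_C/(T_H − T_C) ⇒ T_H = T_C·(1 + 1/COP_R) = 262.00 × (1 + 1/7.08) = 299 K.

T_H ≈ 299 K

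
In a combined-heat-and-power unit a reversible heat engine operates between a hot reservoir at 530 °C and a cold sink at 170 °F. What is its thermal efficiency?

T_H = 530 °C → 530 + 273.15 = 803.15 K.
T_C = 170 °F → (170 − 32) × 5/9 = 76.67 °C = 349.82 K.
Carnot efficiency: η = 1 − T_C/T_H = 1 − 349.82/803.15 = 0.5644.

η ≈ 0.5644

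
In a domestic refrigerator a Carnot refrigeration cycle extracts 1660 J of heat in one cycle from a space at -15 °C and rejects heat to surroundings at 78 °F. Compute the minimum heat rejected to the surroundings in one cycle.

T_H = 78 °F → (78 − 32) × 5/9 = 25.56 °C = 298.71 K.
T_C = -15 °C → -15 + 273.15 = 258.15 K.
For a reversible cycle Q_H/Q_C = T_H/T_C, so Q_H = Q_C·T_H/T_C = 1660 × 298.71/258.15 = 1920 J.

Q_H ≈ 1920 J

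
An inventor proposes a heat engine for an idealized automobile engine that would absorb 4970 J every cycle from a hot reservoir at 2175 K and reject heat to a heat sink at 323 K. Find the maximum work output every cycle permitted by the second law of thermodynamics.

W_max ≈ 4230 J

No engine can exceed the Carnot limit: η_max = 1 − T_C/T_H = 1 − 323.00/2175.00 = 0.8515.
W_max = η_max · Q_H = 0.8515 × 4970 = 4230 J.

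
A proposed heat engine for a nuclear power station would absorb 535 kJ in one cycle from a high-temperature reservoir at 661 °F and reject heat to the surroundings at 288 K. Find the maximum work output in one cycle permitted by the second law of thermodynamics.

W_max ≈ 288 kJ

T_H = 661 °F → (661 − 32) × 5/9 = 349.44 °C = 622.59 K.
By the Carnot theorem, η_max = 1 − T_C/T_H = 1 − 288.00/622.59 = 0.5374.
W_max = η_max · Q_H = 0.5374 × 535 = 288 kJ.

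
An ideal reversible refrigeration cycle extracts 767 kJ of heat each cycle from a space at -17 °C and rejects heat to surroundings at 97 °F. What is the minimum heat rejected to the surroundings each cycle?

T_H = 97 °F → (97 − 32) × 5/9 = 36.11 °C = 309.26 K.
T_C = -17 °C → -17 + 273.15 = 256.15 K.
For a reversible cycle Q_H/Q_C = T_H/T_C, so Q_H = Q_C·T_H/T_C = 767 × 309.26/256.15 = 926 kJ.

Q_H ≈ 926 kJ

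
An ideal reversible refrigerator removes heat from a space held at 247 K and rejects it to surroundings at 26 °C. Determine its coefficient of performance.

T_H = 26 °C → 26 + 273.15 = 299.15 K.
Carnot COP: COP_R = T_C/(T_H − T_C) = 247.00/(299.15 − 247.00) = 4.736.

COP_R ≈ 4.736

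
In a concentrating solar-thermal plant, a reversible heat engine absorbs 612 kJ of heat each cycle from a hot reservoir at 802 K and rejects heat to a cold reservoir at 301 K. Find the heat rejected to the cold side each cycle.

Since the cycle is reversible, η = 1 − T_C/T_H = 1 − 301.00/802.00 = 0.6247.
For a reversible cycle Q_C/Q_H = T_C/T_H, so Q_C = 612 × 301.00/802.00 = 229.7 kJ.

Q_C ≈ 229.7 kJ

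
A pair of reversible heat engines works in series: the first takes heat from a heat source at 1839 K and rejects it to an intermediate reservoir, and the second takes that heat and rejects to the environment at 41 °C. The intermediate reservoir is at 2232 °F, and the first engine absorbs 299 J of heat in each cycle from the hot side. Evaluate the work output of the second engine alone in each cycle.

W₂ ≈ 192.1 J

T_C = 41 °C → 41 + 273.15 = 314.15 K.
T_m = 2232 °F → (2232 − 32) × 5/9 = 1222.22 °C = 1495.37 K.
Heat entering the second stage: Q_m = Q_H·(T_m/T_H) = 299 × 1495.37/1839.00 = 243.1 J.
Second-stage efficiency η₂ = 1 − T_C/T_m = 1 − 314.15/1495.37 = 0.7899, so W₂ = η₂·Q_m = 192.1 J.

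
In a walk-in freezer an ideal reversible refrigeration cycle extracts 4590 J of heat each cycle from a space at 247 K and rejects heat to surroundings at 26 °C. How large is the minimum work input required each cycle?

T_H = 26 °C → 26 + 273.15 = 299.15 K.
COP_R = T_C/(T_H − T_C) = 247.00/52.15 = 4.7363.
W = Q_C/COP_R = 4590/4.7363 = 969 J.

W_in ≈ 969 J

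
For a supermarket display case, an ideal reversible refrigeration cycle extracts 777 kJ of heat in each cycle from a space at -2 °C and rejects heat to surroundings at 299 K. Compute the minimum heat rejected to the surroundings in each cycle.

T_C = -2 °C → -2 + 273.15 = 271.15 K.
For a reversible cycle Q_H/Q_C = T_H/T_C, so Q_H = Q_C·T_H/T_C = 777 × 299.00/271.15 = 857 kJ.

Q_H ≈ 857 kJ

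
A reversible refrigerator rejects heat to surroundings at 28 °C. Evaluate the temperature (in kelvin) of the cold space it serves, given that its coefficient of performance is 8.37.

T_H = 28 °C → 28 + 273.15 = 301.15 K.
COP_R = T_C/(T_H − T_C) ⇒ T_C = T_H·COP_R/(1 + COP_R) = 301.15 × 8.37/(1 + 8.37) = 269 K.

T_C ≈ 269 K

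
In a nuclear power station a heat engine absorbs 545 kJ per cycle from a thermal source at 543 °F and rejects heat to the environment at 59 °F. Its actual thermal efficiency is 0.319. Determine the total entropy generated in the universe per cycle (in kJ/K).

T_H = 543 °F → (543 − 32) × 5/9 = 283.89 °C = 557.04 K.
T_C = 59 °F → (59 − 32) × 5/9 = 15.00 °C = 288.15 K.
W = η·Q_H = 0.319 × 545 = 173.9 kJ, so Q_C = Q_H − W = 371.1 kJ.
The hot reservoir loses entropy Q_H/T_H = 545/557.04 = 0.9784 kJ/K; the cold reservoir gains Q_C/T_C = 371.1/288.15 = 1.288 kJ/K.
ΔS_univ = −Q_H/T_H + Q_C/T_C = 0.3096 kJ/K (> 0, since η = 0.319 < η_Carnot = 0.483).

ΔS_univ ≈ 0.3096 kJ/K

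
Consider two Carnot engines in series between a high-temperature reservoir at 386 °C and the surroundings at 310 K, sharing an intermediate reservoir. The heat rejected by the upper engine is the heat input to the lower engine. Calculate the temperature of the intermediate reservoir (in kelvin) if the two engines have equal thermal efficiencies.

T_H = 386 °C → 386 + 273.15 = 659.15 K.
Equal efficiencies require 1 − T_m/T_H = 1 − T_C/T_m, i.e. T_m/T_H = T_C/T_m, so T_m = √(T_H·T_C) = √(659.15 × 310.00) = 452 K.

T_m ≈ 452 K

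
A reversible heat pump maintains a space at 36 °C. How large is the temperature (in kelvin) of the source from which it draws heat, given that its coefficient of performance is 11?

T_H = 36 °C → 36 + 273.15 = 309.15 K.
COP_HP = T_H/(T_H − T_C) ⇒ T_C = T_H·(COP_HP − 1)/COP_HP = 309.15 × (11 − 1)/11 = 281.0 K.

T_C ≈ 281.0 K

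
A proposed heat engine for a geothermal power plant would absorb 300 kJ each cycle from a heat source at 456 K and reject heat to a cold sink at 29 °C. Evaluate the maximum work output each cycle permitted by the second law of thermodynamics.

T_C = 29 °C → 29 + 273.15 = 302.15 K.
The upper bound on efficiency is η_max = 1 − T_C/T_H = 1 − 302.15/456.00 = 0.3374.
W_max = η_max · Q_H = 0.3374 × 300 = 101.2 kJ.

W_max ≈ 101.2 kJ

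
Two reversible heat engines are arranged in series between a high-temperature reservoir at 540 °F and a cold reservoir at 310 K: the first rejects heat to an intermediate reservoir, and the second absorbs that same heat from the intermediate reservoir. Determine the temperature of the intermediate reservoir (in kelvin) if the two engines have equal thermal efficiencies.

T_m ≈ 415 K

T_H = 540 °F → (540 − 32) × 5/9 = 282.22 °C = 555.37 K.
Equal efficiencies require 1 − T_m/T_H = 1 − T_C/T_m, i.e. T_m/T_H = T_C/T_m, so T_m = √(T_H·T_C) = √(555.37 × 310.00) = 415 K.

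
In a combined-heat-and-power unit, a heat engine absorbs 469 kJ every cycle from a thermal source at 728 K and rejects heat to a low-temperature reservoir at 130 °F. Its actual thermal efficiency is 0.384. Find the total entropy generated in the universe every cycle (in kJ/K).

T_C = 130 °F → (130 − 32) × 5/9 = 54.44 °C = 327.59 K.
W = η·Q_H = 0.384 × 469 = 180.1 kJ, so Q_C = Q_H − W = 288.9 kJ.
Reservoir entropy changes: ΔS_H = −Q_H/T_H = −469/728.00 = -0.6442 kJ/K and ΔS_C = +Q_C/T_C = 288.9/327.59 = 0.8819 kJ/K.
ΔS_univ = −Q_H/T_H + Q_C/T_C = 0.238 kJ/K (> 0, since η = 0.384 < η_Carnot = 0.550).

ΔS_univ ≈ 0.238 kJ/K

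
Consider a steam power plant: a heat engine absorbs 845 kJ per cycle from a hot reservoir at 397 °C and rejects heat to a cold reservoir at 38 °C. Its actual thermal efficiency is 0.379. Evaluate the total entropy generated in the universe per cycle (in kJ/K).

ΔS_univ ≈ 0.426 kJ/K

T_H = 397 °C → 397 + 273.15 = 670.15 K.
T_C = 38 °C → 38 + 273.15 = 311.15 K.
W = η·Q_H = 0.379 × 845 = 320.3 kJ, so Q_C = Q_H − W = 524.7 kJ.
Reservoir entropy changes: ΔS_H = −Q_H/T_H = −845/670.15 = -1.261 kJ/K and ΔS_C = +Q_C/T_C = 524.7/311.15 = 1.686 kJ/K.
ΔS_univ = −Q_H/T_H + Q_C/T_C = 0.426 kJ/K (> 0, since η = 0.379 < η_Carnot = 0.536).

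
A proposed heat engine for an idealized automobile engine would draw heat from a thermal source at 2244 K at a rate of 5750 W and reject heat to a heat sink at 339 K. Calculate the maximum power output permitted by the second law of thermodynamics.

Ẇ_max ≈ 4880 W

No engine can exceed the Carnot limit: η_max = 1 − T_C/T_H = 1 − 339.00/2244.00 = 0.8489.
W_max = η_max · Q_H = 0.8489 × 5750 = 4880 W.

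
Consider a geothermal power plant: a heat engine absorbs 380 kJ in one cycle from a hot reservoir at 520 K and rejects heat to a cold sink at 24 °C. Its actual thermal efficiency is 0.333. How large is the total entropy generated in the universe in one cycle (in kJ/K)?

ΔS_univ ≈ 0.122 kJ/K

T_C = 24 °C → 24 + 273.15 = 297.15 K.
W = η·Q_H = 0.333 × 380 = 126.5 kJ, so Q_C = Q_H − W = 253.5 kJ.
Entropy balance on the reservoirs: −Q_H/T_H = -0.7308 kJ/K, +Q_C/T_C = 0.8530 kJ/K.
ΔS_univ = −Q_H/T_H + Q_C/T_C = 0.122 kJ/K (> 0, since η = 0.333 < η_Carnot = 0.429).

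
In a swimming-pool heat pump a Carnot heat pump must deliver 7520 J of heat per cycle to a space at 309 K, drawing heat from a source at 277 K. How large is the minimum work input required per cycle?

COP_HP = T_H/(T_H − T_C) = 309.00/32.00 = 9.6562.
W = Q_H/COP_HP = 7520/9.6562 = 778.8 J.

W_in ≈ 778.8 J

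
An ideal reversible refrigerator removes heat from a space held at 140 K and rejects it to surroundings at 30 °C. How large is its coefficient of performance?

COP_R ≈ 0.858

T_H = 30 °C → 30 + 273.15 = 303.15 K.
The reversible coefficient of performance is COP_R = T_C/(T_H − T_C) = 140.00/(303.15 − 140.00) = 0.858.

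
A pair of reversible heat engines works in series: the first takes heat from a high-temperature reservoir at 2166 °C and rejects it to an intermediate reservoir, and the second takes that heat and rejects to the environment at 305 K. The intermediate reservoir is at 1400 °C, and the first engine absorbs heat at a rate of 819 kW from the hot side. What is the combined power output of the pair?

T_H = 2166 °C → 2166 + 273.15 = 2439.15 K.
Two reversible stages in series are equivalent to a single Carnot engine between T_H and T_C, so η_total = 1 − T_C/T_H = 1 − 305.00/2439.15 = 0.8750.
W_total = η_total · Q_H = 0.8750 × 819 = 717 kW.

Ẇ_total ≈ 717 kW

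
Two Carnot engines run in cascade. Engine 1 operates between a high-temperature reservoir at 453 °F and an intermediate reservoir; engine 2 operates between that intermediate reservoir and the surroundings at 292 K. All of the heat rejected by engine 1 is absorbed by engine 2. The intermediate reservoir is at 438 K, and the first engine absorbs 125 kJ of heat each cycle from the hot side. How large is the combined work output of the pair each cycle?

T_H = 453 °F → (453 − 32) × 5/9 = 233.89 °C = 507.04 K.
Two reversible stages in series are equivalent to a single Carnot engine between T_H and T_C, so η_total = 1 − T_C/T_H = 1 − 292.00/507.04 = 0.4241.
W_total = η_total · Q_H = 0.4241 × 125 = 53.01 kJ.

W_total ≈ 53.01 kJ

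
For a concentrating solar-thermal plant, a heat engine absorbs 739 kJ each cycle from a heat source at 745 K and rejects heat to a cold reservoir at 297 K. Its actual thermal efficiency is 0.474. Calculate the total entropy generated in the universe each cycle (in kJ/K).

ΔS_univ ≈ 0.3169 kJ/K

W = η·Q_H = 0.474 × 739 = 350.3 kJ, so Q_C = Q_H − W = 388.7 kJ.
Entropy balance on the reservoirs: −Q_H/T_H = -0.9919 kJ/K, +Q_C/T_C = 1.309 kJ/K.
ΔS_univ = −Q_H/T_H + Q_C/T_C = 0.3169 kJ/K (> 0, since η = 0.474 < η_Carnot = 0.601).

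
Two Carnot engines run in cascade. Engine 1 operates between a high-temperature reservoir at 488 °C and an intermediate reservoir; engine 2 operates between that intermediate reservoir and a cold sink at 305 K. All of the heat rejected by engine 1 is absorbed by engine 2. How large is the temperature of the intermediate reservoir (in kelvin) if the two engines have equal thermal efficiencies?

T_H = 488 °C → 488 + 273.15 = 761.15 K.
Equal efficiencies require 1 − T_m/T_H = 1 − T_C/T_m, i.e. T_m/T_H = T_C/T_m, so T_m = √(T_H·T_C) = √(761.15 × 305.00) = 481.8 K.

T_m ≈ 481.8 K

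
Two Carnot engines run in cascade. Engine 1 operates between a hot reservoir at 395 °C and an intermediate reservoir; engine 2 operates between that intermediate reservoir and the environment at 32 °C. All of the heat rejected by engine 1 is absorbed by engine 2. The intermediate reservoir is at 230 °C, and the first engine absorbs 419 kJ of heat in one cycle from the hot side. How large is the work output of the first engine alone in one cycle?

W₁ ≈ 103 kJ

T_H = 395 °C → 395 + 273.15 = 668.15 K.
T_C = 32 °C → 32 + 273.15 = 305.15 K.
T_m = 230 °C → 230 + 273.15 = 503.15 K.
First-stage efficiency η₁ = 1 − T_m/T_H = 1 − 503.15/668.15 = 0.2470.
W₁ = η₁·Q_H = 0.2470 × 419 = 103 kJ.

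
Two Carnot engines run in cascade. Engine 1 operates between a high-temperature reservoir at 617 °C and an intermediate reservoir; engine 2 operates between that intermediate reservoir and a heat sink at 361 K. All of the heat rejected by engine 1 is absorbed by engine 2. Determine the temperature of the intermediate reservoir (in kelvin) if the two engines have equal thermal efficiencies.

T_m ≈ 567 K

T_H = 617 °C → 617 + 273.15 = 890.15 K.
Equal efficiencies require 1 − T_m/T_H = 1 − T_C/T_m, i.e. T_m/T_H = T_C/T_m, so T_m = √(T_H·T_C) = √(890.15 × 361.00) = 567 K.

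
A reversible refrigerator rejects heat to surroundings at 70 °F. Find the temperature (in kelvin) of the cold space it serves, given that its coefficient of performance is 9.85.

T_H = 70 °F → (70 − 32) × 5/9 = 21.11 °C = 294.26 K.
COP_R = T_C/(T_H − T_C) ⇒ T_C = T_H·COP_R/(1 + COP_R) = 294.26 × 9.85/(1 + 9.85) = 267.1 K.

T_C ≈ 267.1 K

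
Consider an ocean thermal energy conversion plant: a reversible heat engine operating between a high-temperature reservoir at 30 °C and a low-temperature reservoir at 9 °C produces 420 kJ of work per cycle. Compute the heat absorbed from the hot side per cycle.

T_H = 30 °C → 30 + 273.15 = 303.15 K.
T_C = 9 °C → 9 + 273.15 = 282.15 K.
Since the cycle is reversible, η = 1 − T_C/T_H = 1 − 282.15/303.15 = 0.0693.
Q_H = W/η = 420/0.0693 = 6063 kJ.

Q_H ≈ 6063 kJ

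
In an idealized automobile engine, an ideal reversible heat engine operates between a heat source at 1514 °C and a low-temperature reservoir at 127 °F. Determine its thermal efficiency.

η ≈ 0.818

T_H = 1514 °C → 1514 + 273.15 = 1787.15 K.
T_C = 127 °F → (127 − 32) × 5/9 = 52.78 °C = 325.93 K.
The Carnot efficiency is η = 1 − T_C/T_H = 1 − 325.93/1787.15 = 0.818.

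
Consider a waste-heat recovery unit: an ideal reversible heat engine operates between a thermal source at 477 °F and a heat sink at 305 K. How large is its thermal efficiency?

T_H = 477 °F → (477 − 32) × 5/9 = 247.22 °C = 520.37 K.
η_rev = 1 − T_C/T_H = 1 − 305.00/520.37 = 0.414.

η ≈ 0.414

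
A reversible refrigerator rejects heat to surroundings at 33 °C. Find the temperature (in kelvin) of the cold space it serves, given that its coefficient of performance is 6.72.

T_C ≈ 266 K

T_H = 33 °C → 33 + 273.15 = 306.15 K.
COP_R = T_C/(T_H − T_C) ⇒ T_C = T_H·COP_R/(1 + COP_R) = 306.15 × 6.72/(1 + 6.72) = 266 K.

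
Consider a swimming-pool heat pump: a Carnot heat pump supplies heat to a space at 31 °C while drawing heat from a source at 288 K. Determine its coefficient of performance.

T_H = 31 °C → 31 + 273.15 = 304.15 K.
Reversible heating COP: COP_HP = T_H/(T_H − T_C) = 304.15/(304.15 − 288.00) = 18.8.

COP_HP ≈ 18.8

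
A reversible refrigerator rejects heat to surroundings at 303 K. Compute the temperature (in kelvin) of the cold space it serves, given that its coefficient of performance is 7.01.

T_C ≈ 265.2 K

COP_R = T_C/(T_H − T_C) ⇒ T_C = T_H·COP_R/(1 + COP_R) = 303.00 × 7.01/(1 + 7.01) = 265.2 K.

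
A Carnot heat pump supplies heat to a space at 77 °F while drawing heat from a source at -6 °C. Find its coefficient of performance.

COP_HP ≈ 9.62

T_H = 77 °F → (77 − 32) × 5/9 = 25.00 °C = 298.15 K.
T_C = -6 °C → -6 + 273.15 = 267.15 K.
The Carnot heat-pump COP is COP_HP = T_H/(T_H − T_C) = 298.15/(298.15 − 267.15) = 9.62.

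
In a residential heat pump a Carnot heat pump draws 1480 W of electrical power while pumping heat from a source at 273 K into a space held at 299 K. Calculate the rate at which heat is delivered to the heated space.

Reversible heating COP: COP_HP = T_H/(T_H − T_C) = 299.00/26.00 = 11.5000.
Q_H = COP_HP · W = 11.5000 × 1480 = 17020 W.

Q̇_H ≈ 17020 W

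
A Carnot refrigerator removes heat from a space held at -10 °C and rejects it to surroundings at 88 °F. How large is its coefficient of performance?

COP_R ≈ 6.40

T_H = 88 °F → (88 − 32) × 5/9 = 31.11 °C = 304.26 K.
T_C = -10 °C → -10 + 273.15 = 263.15 K.
For a reversible refrigerator, COP_R = T_C/(T_H − T_C) = 263.15/(304.26 − 263.15) = 6.40.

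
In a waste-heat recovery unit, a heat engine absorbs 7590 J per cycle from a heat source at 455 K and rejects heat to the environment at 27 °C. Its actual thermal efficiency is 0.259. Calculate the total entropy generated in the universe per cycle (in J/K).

ΔS_univ ≈ 2.06 J/K

T_C = 27 °C → 27 + 273.15 = 300.15 K.
W = η·Q_H = 0.259 × 7590 = 1966 J, so Q_C = Q_H − W = 5624 J.
The hot reservoir loses entropy Q_H/T_H = 7590/455.00 = 16.68 J/K; the cold reservoir gains Q_C/T_C = 5624/300.15 = 18.74 J/K.
ΔS_univ = −Q_H/T_H + Q_C/T_C = 2.06 J/K (> 0, since η = 0.259 < η_Carnot = 0.340).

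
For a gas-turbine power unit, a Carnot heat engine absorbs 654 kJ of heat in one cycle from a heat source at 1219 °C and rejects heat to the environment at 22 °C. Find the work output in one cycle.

T_H = 1219 °C → 1219 + 273.15 = 1492.15 K.
T_C = 22 °C → 22 + 273.15 = 295.15 K.
Carnot efficiency: η = 1 − T_C/T_H = 1 − 295.15/1492.15 = 0.8022.
W = η·Q_H = 0.8022 × 654 = 524.6 kJ.

W ≈ 524.6 kJ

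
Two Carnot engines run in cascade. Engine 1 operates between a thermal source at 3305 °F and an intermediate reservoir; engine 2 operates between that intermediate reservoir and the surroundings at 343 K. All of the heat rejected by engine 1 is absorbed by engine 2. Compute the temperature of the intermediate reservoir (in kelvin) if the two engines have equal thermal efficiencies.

T_m ≈ 847.0 K

T_H = 3305 °F → (3305 − 32) × 5/9 = 1818.33 °C = 2091.48 K.
Equal efficiencies require 1 − T_m/T_H = 1 − T_C/T_m, i.e. T_m/T_H = T_C/T_m, so T_m = √(T_H·T_C) = √(2091.48 × 343.00) = 847.0 K.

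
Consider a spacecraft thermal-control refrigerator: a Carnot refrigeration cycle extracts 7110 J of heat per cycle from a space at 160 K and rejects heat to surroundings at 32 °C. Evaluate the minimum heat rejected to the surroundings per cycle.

T_H = 32 °C → 32 + 273.15 = 305.15 K.
For a reversible cycle Q_H/Q_C = T_H/T_C, so Q_H = Q_C·T_H/T_C = 7110 × 305.15/160.00 = 13600 J.

Q_H ≈ 13600 J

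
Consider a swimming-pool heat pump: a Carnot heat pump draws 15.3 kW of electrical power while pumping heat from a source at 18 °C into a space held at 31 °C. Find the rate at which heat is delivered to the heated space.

Q̇_H ≈ 358.0 kW

T_H = 31 °C → 31 + 273.15 = 304.15 K.
T_C = 18 °C → 18 + 273.15 = 291.15 K.
The Carnot heat-pump COP is COP_HP = T_H/(T_H − T_C) = 304.15/13.00 = 23.3962.
Q_H = COP_HP · W = 23.3962 × 15.3 = 358.0 kW.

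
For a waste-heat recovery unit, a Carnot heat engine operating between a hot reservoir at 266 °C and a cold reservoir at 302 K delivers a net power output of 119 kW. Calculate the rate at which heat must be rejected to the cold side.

Q̇_C ≈ 152 kW

T_H = 266 °C → 266 + 273.15 = 539.15 K.
Since the cycle is reversible, η = 1 − T_C/T_H = 1 − 302.00/539.15 = 0.4399.
Since Q_C/Q_H = T_C/T_H and Q_H = W/η, Q_C = W·T_C/(T_H − T_C) = 119 × 302.00/237.15 = 152 kW.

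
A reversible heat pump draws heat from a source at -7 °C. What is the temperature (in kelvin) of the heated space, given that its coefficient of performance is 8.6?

T_C = -7 °C → -7 + 273.15 = 266.15 K.
COP_HP = T_H/(T_H − T_C) ⇒ T_H = T_C·COP_HP/(COP_HP − 1) = 266.15 × 8.6/(8.6 − 1) = 301 K.

T_H ≈ 301 K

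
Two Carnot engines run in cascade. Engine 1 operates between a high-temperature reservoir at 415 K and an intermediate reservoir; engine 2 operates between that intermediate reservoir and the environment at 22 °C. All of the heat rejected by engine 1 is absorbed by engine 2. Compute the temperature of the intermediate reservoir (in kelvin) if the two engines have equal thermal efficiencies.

T_C = 22 °C → 22 + 273.15 = 295.15 K.
Equal efficiencies require 1 − T_m/T_H = 1 − T_C/T_m, i.e. T_m/T_H = T_C/T_m, so T_m = √(T_H·T_C) = √(415.00 × 295.15) = 350 K.

T_m ≈ 350 K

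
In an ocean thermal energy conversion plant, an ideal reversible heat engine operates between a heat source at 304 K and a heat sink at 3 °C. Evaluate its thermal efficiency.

η ≈ 0.0916

T_C = 3 °C → 3 + 273.15 = 276.15 K.
For a reversible engine, η = 1 − T_C/T_H = 1 − 276.15/304.00 = 0.0916.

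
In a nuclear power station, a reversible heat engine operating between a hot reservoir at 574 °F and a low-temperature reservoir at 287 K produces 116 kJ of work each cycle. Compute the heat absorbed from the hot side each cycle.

T_H = 574 °F → (574 − 32) × 5/9 = 301.11 °C = 574.26 K.
Carnot efficiency: η = 1 − T_C/T_H = 1 − 287.00/574.26 = 0.5002.
Q_H = W/η = 116/0.5002 = 231.9 kJ.

Q_H ≈ 231.9 kJ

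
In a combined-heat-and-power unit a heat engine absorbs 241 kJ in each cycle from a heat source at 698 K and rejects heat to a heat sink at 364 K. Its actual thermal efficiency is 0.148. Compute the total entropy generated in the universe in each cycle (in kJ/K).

ΔS_univ ≈ 0.2188 kJ/K

W = η·Q_H = 0.148 × 241 = 35.67 kJ, so Q_C = Q_H − W = 205.3 kJ.
Entropy balance on the reservoirs: −Q_H/T_H = -0.3453 kJ/K, +Q_C/T_C = 0.5641 kJ/K.
ΔS_univ = −Q_H/T_H + Q_C/T_C = 0.2188 kJ/K (> 0, since η = 0.148 < η_Carnot = 0.479).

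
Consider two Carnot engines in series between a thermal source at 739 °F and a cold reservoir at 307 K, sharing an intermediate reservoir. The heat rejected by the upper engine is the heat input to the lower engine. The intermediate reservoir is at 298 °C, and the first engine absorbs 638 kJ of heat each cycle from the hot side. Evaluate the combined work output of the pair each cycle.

T_H = 739 °F → (739 − 32) × 5/9 = 392.78 °C = 665.93 K.
Two reversible stages in series are equivalent to a single Carnot engine between T_H and T_C, so η_total = 1 − T_C/T_H = 1 − 307.00/665.93 = 0.5390.
W_total = η_total · Q_H = 0.5390 × 638 = 344 kJ.

W_total ≈ 344 kJ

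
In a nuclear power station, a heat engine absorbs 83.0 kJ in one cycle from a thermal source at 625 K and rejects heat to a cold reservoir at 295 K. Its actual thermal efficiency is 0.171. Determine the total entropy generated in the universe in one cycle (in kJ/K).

ΔS_univ ≈ 0.100 kJ/K

W = η·Q_H = 0.171 × 83.0 = 14.19 kJ, so Q_C = Q_H − W = 68.81 kJ.
Entropy balance on the reservoirs: −Q_H/T_H = -0.1328 kJ/K, +Q_C/T_C = 0.2332 kJ/K.
ΔS_univ = −Q_H/T_H + Q_C/T_C = 0.100 kJ/K (> 0, since η = 0.171 < η_Carnot = 0.528).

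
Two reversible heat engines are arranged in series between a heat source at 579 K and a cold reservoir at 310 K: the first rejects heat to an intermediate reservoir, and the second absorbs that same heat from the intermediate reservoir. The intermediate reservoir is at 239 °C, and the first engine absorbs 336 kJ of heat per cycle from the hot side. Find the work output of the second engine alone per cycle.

T_m = 239 °C → 239 + 273.15 = 512.15 K.
Heat entering the second stage: Q_m = Q_H·(T_m/T_H) = 336 × 512.15/579.00 = 297 kJ.
Second-stage efficiency η₂ = 1 − T_C/T_m = 1 − 310.00/512.15 = 0.3947, so W₂ = η₂·Q_m = 117 kJ.

W₂ ≈ 117 kJ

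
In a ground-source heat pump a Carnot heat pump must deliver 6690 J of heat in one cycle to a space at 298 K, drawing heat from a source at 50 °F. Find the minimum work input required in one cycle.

T_C = 50 °F → (50 − 32) × 5/9 = 10.00 °C = 283.15 K.
For a reversible heat pump, COP_HP = T_H/(T_H − T_C) = 298.00/14.85 = 20.0673.
W = Q_H/COP_HP = 6690/20.0673 = 333.4 J.

W_in ≈ 333.4 J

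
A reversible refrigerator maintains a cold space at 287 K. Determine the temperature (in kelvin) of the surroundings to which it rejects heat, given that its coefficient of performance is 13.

COP_R = T_C/(T_H − T_C) ⇒ T_H = T_C·(1 + 1/COP_R) = 287.00 × (1 + 1/13) = 309.1 K.

T_H ≈ 309.1 K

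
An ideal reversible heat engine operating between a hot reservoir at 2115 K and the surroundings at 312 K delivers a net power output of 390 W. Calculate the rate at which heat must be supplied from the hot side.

For a reversible engine, η = 1 − T_C/T_H = 1 − 312.00/2115.00 = 0.8525.
Q_H = W/η = 390/0.8525 = 457 W.

Q̇_H ≈ 457 W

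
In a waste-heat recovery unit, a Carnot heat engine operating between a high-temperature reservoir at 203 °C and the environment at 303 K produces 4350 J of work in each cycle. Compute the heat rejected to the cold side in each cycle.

T_H = 203 °C → 203 + 273.15 = 476.15 K.
The Carnot efficiency is η = 1 − T_C/T_H = 1 − 303.00/476.15 = 0.3636.
Since Q_C/Q_H = T_C/T_H and Q_H = W/η, Q_C = W·T_C/(T_H − T_C) = 4350 × 303.00/173.15 = 7610 J.

Q_C ≈ 7610 J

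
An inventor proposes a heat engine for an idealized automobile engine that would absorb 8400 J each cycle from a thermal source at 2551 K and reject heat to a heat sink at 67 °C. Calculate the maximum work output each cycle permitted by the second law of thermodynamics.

T_C = 67 °C → 67 + 273.15 = 340.15 K.
The upper bound on efficiency is η_max = 1 − T_C/T_H = 1 − 340.15/2551.00 = 0.8667.
W_max = η_max · Q_H = 0.8667 × 8400 = 7280 J.

W_max ≈ 7280 J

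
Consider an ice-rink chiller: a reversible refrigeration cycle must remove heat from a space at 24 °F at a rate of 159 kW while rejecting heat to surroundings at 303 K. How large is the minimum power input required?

Ẇ_in ≈ 20.3 kW

T_C = 24 °F → (24 − 32) × 5/9 = -4.44 °C = 268.71 K.
The reversible coefficient of performance is COP_R = T_C/(T_H − T_C) = 268.71/34.29 = 7.8353.
W = Q_C/COP_R = 159/7.8353 = 20.3 kW.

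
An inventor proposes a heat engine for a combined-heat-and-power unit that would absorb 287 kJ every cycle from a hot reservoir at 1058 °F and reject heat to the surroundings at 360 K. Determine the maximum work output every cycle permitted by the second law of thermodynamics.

W_max ≈ 164 kJ

T_H = 1058 °F → (1058 − 32) × 5/9 = 570.00 °C = 843.15 K.
The upper bound on efficiency is η_max = 1 − T_C/T_H = 1 − 360.00/843.15 = 0.5730.
W_max = η_max · Q_H = 0.5730 × 287 = 164 kJ.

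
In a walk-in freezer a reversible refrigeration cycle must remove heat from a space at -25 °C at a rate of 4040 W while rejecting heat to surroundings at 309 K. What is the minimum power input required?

Ẇ_in ≈ 990.7 W

T_C = -25 °C → -25 + 273.15 = 248.15 K.
For a reversible refrigerator, COP_R = T_C/(T_H − T_C) = 248.15/60.85 = 4.0781.
W = Q_C/COP_R = 4040/4.0781 = 990.7 W.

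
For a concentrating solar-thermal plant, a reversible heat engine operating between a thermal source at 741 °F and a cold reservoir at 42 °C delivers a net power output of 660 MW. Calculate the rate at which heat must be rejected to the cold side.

T_H = 741 °F → (741 − 32) × 5/9 = 393.89 °C = 667.04 K.
T_C = 42 °C → 42 + 273.15 = 315.15 K.
Since the cycle is reversible, η = 1 − T_C/T_H = 1 − 315.15/667.04 = 0.5275.
Since Q_C/Q_H = T_C/T_H and Q_H = W/η, Q_C = W·T_C/(T_H − T_C) = 660 × 315.15/351.89 = 591.1 MW.

Q̇_C ≈ 591.1 MW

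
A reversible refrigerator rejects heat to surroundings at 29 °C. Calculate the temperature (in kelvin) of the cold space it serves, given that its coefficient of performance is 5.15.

T_C ≈ 253.0 K

T_H = 29 °C → 29 + 273.15 = 302.15 K.
COP_R = T_C/(T_H − T_C) ⇒ T_C = T_H·COP_R/(1 + COP_R) = 302.15 × 5.15/(1 + 5.15) = 253.0 K.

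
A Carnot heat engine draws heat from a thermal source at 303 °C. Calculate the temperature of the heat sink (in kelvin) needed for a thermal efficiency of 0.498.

T_C ≈ 289 K

T_H = 303 °C → 303 + 273.15 = 576.15 K.
From η = 1 − T_C/T_H, T_C = T_H·(1 − η) = 576.15 × (1 − 0.498) = 289 K.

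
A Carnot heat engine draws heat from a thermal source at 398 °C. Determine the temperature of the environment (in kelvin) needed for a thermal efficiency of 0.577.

T_C ≈ 284 K

T_H = 398 °C → 398 + 273.15 = 671.15 K.
From η = 1 − T_C/T_H, T_C = T_H·(1 − η) = 671.15 × (1 − 0.577) = 284 K.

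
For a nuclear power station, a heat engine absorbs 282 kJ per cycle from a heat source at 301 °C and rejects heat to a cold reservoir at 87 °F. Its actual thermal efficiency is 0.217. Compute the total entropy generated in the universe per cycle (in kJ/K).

T_H = 301 °C → 301 + 273.15 = 574.15 K.
T_C = 87 °F → (87 − 32) × 5/9 = 30.56 °C = 303.71 K.
W = η·Q_H = 0.217 × 282 = 61.19 kJ, so Q_C = Q_H − W = 220.8 kJ.
The hot reservoir loses entropy Q_H/T_H = 282/574.15 = 0.4912 kJ/K; the cold reservoir gains Q_C/T_C = 220.8/303.71 = 0.7270 kJ/K.
ΔS_univ = −Q_H/T_H + Q_C/T_C = 0.2359 kJ/K (> 0, since η = 0.217 < η_Carnot = 0.471).

ΔS_univ ≈ 0.2359 kJ/K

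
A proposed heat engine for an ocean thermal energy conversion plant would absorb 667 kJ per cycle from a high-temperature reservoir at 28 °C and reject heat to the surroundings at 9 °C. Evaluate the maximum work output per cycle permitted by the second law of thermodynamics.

W_max ≈ 42.08 kJ

T_H = 28 °C → 28 + 273.15 = 301.15 K.
T_C = 9 °C → 9 + 273.15 = 282.15 K.
No engine can exceed the Carnot limit: η_max = 1 − T_C/T_H = 1 − 282.15/301.15 = 0.0631.
W_max = η_max · Q_H = 0.0631 × 667 = 42.08 kJ.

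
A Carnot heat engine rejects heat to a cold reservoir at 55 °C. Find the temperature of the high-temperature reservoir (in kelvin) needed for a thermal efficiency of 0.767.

T_H ≈ 1410 K

T_C = 55 °C → 55 + 273.15 = 328.15 K.
From η = 1 − T_C/T_H, solving for T_H gives T_H = T_C/(1 − η) = 328.15/(1 − 0.767) = 1410 K.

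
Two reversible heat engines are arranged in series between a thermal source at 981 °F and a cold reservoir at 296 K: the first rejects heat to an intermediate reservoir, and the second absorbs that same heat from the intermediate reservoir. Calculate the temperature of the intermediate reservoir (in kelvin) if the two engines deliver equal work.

T_H = 981 °F → (981 − 32) × 5/9 = 527.22 °C = 800.37 K.
For reversible stages Q_m = Q_H·(T_m/T_H). Setting W₁ = Q_H(1 − T_m/T_H) equal to W₂ = Q_m(1 − T_C/T_m) = Q_H·(T_m − T_C)/T_H gives T_H − T_m = T_m − T_C, so T_m = (T_H + T_C)/2 = (800.37 + 296.00)/2 = 548 K.

T_m ≈ 548 K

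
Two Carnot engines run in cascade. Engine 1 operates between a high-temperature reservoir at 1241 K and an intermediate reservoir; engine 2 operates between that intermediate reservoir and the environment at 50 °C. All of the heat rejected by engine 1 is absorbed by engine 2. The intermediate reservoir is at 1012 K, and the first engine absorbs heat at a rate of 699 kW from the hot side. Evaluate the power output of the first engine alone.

T_C = 50 °C → 50 + 273.15 = 323.15 K.
First-stage efficiency η₁ = 1 − T_m/T_H = 1 − 1012.00/1241.00 = 0.1845.
W₁ = η₁·Q_H = 0.1845 × 699 = 129.0 kW.

Ẇ₁ ≈ 129.0 kW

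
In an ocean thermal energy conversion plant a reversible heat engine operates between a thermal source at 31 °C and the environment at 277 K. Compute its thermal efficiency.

T_H = 31 °C → 31 + 273.15 = 304.15 K.
For a reversible engine, η = 1 − T_C/T_H = 1 − 277.00/304.15 = 0.08927.

η ≈ 0.08927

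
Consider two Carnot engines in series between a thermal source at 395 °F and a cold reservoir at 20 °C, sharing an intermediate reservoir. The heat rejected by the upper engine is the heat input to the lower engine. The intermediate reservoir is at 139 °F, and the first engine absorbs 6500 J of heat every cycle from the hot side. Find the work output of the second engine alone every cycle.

W₂ ≈ 540 J

T_H = 395 °F → (395 − 32) × 5/9 = 201.67 °C = 474.82 K.
T_C = 20 °C → 20 + 273.15 = 293.15 K.
T_m = 139 °F → (139 − 32) × 5/9 = 59.44 °C = 332.59 K.
Heat entering the second stage: Q_m = Q_H·(T_m/T_H) = 6500 × 332.59/474.82 = 4550 J.
Second-stage efficiency η₂ = 1 − T_C/T_m = 1 − 293.15/332.59 = 0.1186, so W₂ = η₂·Q_m = 540 J.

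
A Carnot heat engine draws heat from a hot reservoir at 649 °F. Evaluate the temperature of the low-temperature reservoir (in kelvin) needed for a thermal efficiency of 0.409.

T_H = 649 °F → (649 − 32) × 5/9 = 342.78 °C = 615.93 K.
From η = 1 − T_C/T_H, T_C = T_H·(1 − η) = 615.93 × (1 − 0.409) = 364.0 K.

T_C ≈ 364.0 K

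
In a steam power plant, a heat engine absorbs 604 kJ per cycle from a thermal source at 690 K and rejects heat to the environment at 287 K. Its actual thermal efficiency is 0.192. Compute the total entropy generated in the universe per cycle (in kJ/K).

W = η·Q_H = 0.192 × 604 = 116.0 kJ, so Q_C = Q_H − W = 488.0 kJ.
The hot reservoir loses entropy Q_H/T_H = 604/690.00 = 0.8754 kJ/K; the cold reservoir gains Q_C/T_C = 488.0/287.00 = 1.700 kJ/K.
ΔS_univ = −Q_H/T_H + Q_C/T_C = 0.825 kJ/K (> 0, since η = 0.192 < η_Carnot = 0.584).

ΔS_univ ≈ 0.825 kJ/K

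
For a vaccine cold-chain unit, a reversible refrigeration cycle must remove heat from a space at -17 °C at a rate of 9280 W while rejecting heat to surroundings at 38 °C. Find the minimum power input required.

T_H = 38 °C → 38 + 273.15 = 311.15 K.
T_C = -17 °C → -17 + 273.15 = 256.15 K.
Carnot COP: COP_R = T_C/(T_H − T_C) = 256.15/55.00 = 4.6573.
W = Q_C/COP_R = 9280/4.6573 = 1993 W.

Ẇ_in ≈ 1993 W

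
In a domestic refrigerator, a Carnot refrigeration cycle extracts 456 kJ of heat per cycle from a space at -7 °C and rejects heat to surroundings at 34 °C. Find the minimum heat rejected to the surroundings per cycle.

T_H = 34 °C → 34 + 273.15 = 307.15 K.
T_C = -7 °C → -7 + 273.15 = 266.15 K.
For a reversible cycle Q_H/Q_C = T_H/T_C, so Q_H = Q_C·T_H/T_C = 456 × 307.15/266.15 = 526 kJ.

Q_H ≈ 526 kJ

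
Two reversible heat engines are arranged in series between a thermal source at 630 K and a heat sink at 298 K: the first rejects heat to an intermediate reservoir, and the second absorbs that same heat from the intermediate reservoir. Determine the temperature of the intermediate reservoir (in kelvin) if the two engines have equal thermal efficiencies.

Equal efficiencies require 1 − T_m/T_H = 1 − T_C/T_m, i.e. T_m/T_H = T_C/T_m, so T_m = √(T_H·T_C) = √(630.00 × 298.00) = 433 K.

T_m ≈ 433 K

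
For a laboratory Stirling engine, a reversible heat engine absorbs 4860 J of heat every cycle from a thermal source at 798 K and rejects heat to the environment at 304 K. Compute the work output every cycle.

W ≈ 3010 J

Since the cycle is reversible, η = 1 − T_C/T_H = 1 − 304.00/798.00 = 0.6190.
W = η·Q_H = 0.6190 × 4860 = 3010 J.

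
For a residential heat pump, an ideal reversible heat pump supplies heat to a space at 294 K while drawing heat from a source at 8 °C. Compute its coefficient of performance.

T_C = 8 °C → 8 + 273.15 = 281.15 K.
COP_HP = T_H/(T_H − T_C) = 294.00/(294.00 − 281.15) = 22.9.

COP_HP ≈ 22.9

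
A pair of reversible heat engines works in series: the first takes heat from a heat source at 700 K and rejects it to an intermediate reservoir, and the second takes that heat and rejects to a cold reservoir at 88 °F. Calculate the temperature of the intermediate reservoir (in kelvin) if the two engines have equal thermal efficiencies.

T_m ≈ 462 K

T_C = 88 °F → (88 − 32) × 5/9 = 31.11 °C = 304.26 K.
Equal efficiencies require 1 − T_m/T_H = 1 − T_C/T_m, i.e. T_m/T_H = T_C/T_m, so T_m = √(T_H·T_C) = √(700.00 × 304.26) = 462 K.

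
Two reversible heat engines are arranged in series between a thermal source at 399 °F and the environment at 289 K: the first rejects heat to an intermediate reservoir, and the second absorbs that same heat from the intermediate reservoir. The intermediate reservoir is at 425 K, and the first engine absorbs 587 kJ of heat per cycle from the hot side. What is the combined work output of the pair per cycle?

W_total ≈ 231 kJ

T_H = 399 °F → (399 − 32) × 5/9 = 203.89 °C = 477.04 K.
Two reversible stages in series are equivalent to a single Carnot engine between T_H and T_C, so η_total = 1 − T_C/T_H = 1 − 289.00/477.04 = 0.3942.
W_total = η_total · Q_H = 0.3942 × 587 = 231 kJ.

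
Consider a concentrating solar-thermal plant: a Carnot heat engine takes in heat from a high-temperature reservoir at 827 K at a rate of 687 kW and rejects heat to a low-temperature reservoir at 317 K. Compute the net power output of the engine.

Carnot efficiency: η = 1 − T_C/T_H = 1 − 317.00/827.00 = 0.6167.
W = η·Q_H = 0.6167 × 687 = 424 kW.

Ẇ ≈ 424 kW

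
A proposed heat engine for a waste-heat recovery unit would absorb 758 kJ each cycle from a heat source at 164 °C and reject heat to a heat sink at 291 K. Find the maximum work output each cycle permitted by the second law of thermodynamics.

W_max ≈ 253 kJ

T_H = 164 °C → 164 + 273.15 = 437.15 K.
By the Carnot theorem, η_max = 1 − T_C/T_H = 1 − 291.00/437.15 = 0.3343.
W_max = η_max · Q_H = 0.3343 × 758 = 253 kJ.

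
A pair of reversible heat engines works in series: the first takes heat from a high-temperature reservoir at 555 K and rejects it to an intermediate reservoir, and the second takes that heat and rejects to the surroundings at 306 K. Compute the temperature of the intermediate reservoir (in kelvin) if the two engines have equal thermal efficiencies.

Equal efficiencies require 1 − T_m/T_H = 1 − T_C/T_m, i.e. T_m/T_H = T_C/T_m, so T_m = √(T_H·T_C) = √(555.00 × 306.00) = 412 K.

T_m ≈ 412 K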